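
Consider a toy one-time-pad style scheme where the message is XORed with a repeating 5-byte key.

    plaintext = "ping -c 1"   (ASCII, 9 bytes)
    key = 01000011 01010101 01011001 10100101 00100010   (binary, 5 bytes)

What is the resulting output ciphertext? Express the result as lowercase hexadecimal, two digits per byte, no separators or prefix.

333c37c2026e367994

The 5-byte key repeats, so the effective keystream is 43 55 59 a5 22 43 55 59 a5.
byte 0: 112 XOR  67 =  51
byte 1: 105 XOR  85 =  60
byte 2: 110 XOR  89 =  55
byte 3: 103 XOR 165 = 194
byte 4:  32 XOR  34 =   2
byte 5:  45 XOR  67 = 110
byte 6:  99 XOR  85 =  54
byte 7:  32 XOR  89 = 121
byte 8:  49 XOR 165 = 148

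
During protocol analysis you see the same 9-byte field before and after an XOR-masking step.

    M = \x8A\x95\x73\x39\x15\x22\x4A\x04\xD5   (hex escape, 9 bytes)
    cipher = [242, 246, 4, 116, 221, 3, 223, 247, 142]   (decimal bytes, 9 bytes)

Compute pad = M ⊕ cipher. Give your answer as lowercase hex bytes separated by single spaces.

Since cipher = M ⊕ pad, XORing both sides with M gives pad = M ⊕ cipher.
byte 0: 138 ⊕ 242 = 120
byte 1: 149 ⊕ 246 =  99
byte 2: 115 ⊕   4 = 119
byte 3:  57 ⊕ 116 =  77
byte 4:  21 ⊕ 221 = 200
byte 5:  34 ⊕   3 =  33
byte 6:  74 ⊕ 223 = 149
byte 7:   4 ⊕ 247 = 243
byte 8: 213 ⊕ 142 =  91

78 63 77 4d c8 21 95 f3 5b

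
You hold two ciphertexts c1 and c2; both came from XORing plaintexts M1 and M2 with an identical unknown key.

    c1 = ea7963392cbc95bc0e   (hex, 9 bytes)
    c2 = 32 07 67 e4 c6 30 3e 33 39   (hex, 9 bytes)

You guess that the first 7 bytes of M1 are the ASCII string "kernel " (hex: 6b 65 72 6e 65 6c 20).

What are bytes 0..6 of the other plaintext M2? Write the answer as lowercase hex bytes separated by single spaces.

b3 1b 76 b3 8f e0 8b

First, c1 ⊕ c2 = (M1 ⊕ K) ⊕ (M2 ⊕ K) = M1 ⊕ M2, so the key drops out. Then M2 = (M1 ⊕ M2) ⊕ M1 over the first 7 bytes.
byte 0: (ea ⊕ 32) ⊕ 6b = d8 ⊕ 6b = b3
byte 1: (79 ⊕ 07) ⊕ 65 = 7e ⊕ 65 = 1b
byte 2: (63 ⊕ 67) ⊕ 72 = 04 ⊕ 72 = 76
byte 3: (39 ⊕ e4) ⊕ 6e = dd ⊕ 6e = b3
byte 4: (2c ⊕ c6) ⊕ 65 = ea ⊕ 65 = 8f
byte 5: (bc ⊕ 30) ⊕ 6c = 8c ⊕ 6c = e0
byte 6: (95 ⊕ 3e) ⊕ 20 = ab ⊕ 20 = 8b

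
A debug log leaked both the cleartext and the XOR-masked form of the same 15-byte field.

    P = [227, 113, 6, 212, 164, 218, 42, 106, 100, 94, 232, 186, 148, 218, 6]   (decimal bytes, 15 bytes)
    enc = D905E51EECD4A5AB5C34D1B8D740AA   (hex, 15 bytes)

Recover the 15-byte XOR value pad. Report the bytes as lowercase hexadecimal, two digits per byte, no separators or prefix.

3a74e3ca480e8fc1386a3902439aac

Since enc = P ⊕ pad, XORing both sides with P gives pad = P ⊕ enc.
11100011 ^ 11011001 = 00111010
01110001 ^ 00000101 = 01110100
00000110 ^ 11100101 = 11100011
11010100 ^ 00011110 = 11001010
10100100 ^ 11101100 = 01001000
11011010 ^ 11010100 = 00001110
00101010 ^ 10100101 = 10001111
01101010 ^ 10101011 = 11000001
01100100 ^ 01011100 = 00111000
01011110 ^ 00110100 = 01101010
11101000 ^ 11010001 = 00111001
10111010 ^ 10111000 = 00000010
10010100 ^ 11010111 = 01000011
11011010 ^ 01000000 = 10011010
00000110 ^ 10101010 = 10101100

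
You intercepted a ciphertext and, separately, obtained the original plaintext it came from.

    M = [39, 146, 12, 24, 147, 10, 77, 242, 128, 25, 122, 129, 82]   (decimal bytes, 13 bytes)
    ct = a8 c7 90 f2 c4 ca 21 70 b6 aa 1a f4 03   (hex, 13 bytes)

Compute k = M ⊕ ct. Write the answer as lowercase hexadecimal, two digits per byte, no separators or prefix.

Since ct = M ⊕ k, XORing both sides with M gives k = M ⊕ ct.
27 xor a8 = 8f
92 xor c7 = 55
0c xor 90 = 9c
18 xor f2 = ea
93 xor c4 = 57
0a xor ca = c0
4d xor 21 = 6c
f2 xor 70 = 82
80 xor b6 = 36
19 xor aa = b3
7a xor 1a = 60
81 xor f4 = 75
52 xor 03 = 51

8f559cea57c06c8236b3607551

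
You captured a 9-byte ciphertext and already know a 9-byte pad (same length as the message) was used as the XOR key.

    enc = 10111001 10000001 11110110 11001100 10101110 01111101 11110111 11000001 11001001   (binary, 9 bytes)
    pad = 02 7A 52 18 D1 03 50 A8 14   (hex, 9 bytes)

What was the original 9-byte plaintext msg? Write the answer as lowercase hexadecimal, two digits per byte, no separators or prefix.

bbfba4d47f7ea769dd

185 ⊕   2 = 187
129 ⊕ 122 = 251
246 ⊕  82 = 164
204 ⊕  24 = 212
174 ⊕ 209 = 127
125 ⊕   3 = 126
247 ⊕  80 = 167
193 ⊕ 168 = 105
201 ⊕  20 = 221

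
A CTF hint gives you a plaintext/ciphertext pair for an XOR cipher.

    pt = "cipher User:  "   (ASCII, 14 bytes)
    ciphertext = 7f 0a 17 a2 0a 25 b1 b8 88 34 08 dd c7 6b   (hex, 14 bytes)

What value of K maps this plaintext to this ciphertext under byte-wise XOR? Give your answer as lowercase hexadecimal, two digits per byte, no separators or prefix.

1c6367ca6f5791edfb517ae7e74b

Since ciphertext = pt ⊕ K, XORing both sides with pt gives K = pt ⊕ ciphertext.
01100011 xor 01111111 = 00011100
01101001 xor 00001010 = 01100011
01110000 xor 00010111 = 01100111
01101000 xor 10100010 = 11001010
01100101 xor 00001010 = 01101111
01110010 xor 00100101 = 01010111
00100000 xor 10110001 = 10010001
01010101 xor 10111000 = 11101101
01110011 xor 10001000 = 11111011
01100101 xor 00110100 = 01010001
01110010 xor 00001000 = 01111010
00111010 xor 11011101 = 11100111
00100000 xor 11000111 = 11100111
00100000 xor 01101011 = 01001011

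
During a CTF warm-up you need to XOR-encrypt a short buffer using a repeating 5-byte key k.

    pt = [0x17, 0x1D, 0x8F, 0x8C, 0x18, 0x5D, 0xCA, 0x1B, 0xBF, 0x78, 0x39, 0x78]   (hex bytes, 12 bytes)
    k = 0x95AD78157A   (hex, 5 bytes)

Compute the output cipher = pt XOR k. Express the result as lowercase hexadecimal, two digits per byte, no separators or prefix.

The 5-byte key repeats, so the effective keystream is 95 ad 78 15 7a 95 ad 78 15 7a 95 ad.
byte 0: 00010111 XOR 10010101 = 10000010
byte 1: 00011101 XOR 10101101 = 10110000
byte 2: 10001111 XOR 01111000 = 11110111
byte 3: 10001100 XOR 00010101 = 10011001
byte 4: 00011000 XOR 01111010 = 01100010
byte 5: 01011101 XOR 10010101 = 11001000
byte 6: 11001010 XOR 10101101 = 01100111
byte 7: 00011011 XOR 01111000 = 01100011
byte 8: 10111111 XOR 00010101 = 10101010
byte 9: 01111000 XOR 01111010 = 00000010
byte 10: 00111001 XOR 10010101 = 10101100
byte 11: 01111000 XOR 10101101 = 11010101

82b0f79962c86763aa02acd5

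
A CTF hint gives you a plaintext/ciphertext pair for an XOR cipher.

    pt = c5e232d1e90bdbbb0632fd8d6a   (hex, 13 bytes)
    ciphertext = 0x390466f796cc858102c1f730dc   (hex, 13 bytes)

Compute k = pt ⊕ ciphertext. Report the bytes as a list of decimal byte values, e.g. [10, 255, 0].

Since ciphertext = pt ⊕ k, XORing both sides with pt gives k = pt ⊕ ciphertext.
11000101 ^ 00111001 = 11111100
11100010 ^ 00000100 = 11100110
00110010 ^ 01100110 = 01010100
11010001 ^ 11110111 = 00100110
11101001 ^ 10010110 = 01111111
00001011 ^ 11001100 = 11000111
11011011 ^ 10000101 = 01011110
10111011 ^ 10000001 = 00111010
00000110 ^ 00000010 = 00000100
00110010 ^ 11000001 = 11110011
11111101 ^ 11110111 = 00001010
10001101 ^ 00110000 = 10111101
01101010 ^ 11011100 = 10110110

[252, 230, 84, 38, 127, 199, 94, 58, 4, 243, 10, 189, 182]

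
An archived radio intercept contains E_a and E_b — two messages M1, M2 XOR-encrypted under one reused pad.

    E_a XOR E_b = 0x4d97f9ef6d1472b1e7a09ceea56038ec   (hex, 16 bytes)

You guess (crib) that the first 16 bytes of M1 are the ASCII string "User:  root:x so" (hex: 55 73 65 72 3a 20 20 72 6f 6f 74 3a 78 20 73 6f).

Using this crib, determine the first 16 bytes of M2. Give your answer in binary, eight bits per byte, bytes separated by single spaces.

00011000 11100100 10011100 10011101 01010111 00110100 01010010 11000011 10001000 11001111 11101000 11010100 11011101 01000000 01001011 10000011

Since E_a ⊕ E_b = M1 ⊕ M2, XORing with the guessed M1 bytes yields the corresponding M2 bytes: M2 = (E_a ⊕ E_b) ⊕ M1.
 77 ^  85 =  24
151 ^ 115 = 228
249 ^ 101 = 156
239 ^ 114 = 157
109 ^  58 =  87
 20 ^  32 =  52
114 ^  32 =  82
177 ^ 114 = 195
231 ^ 111 = 136
160 ^ 111 = 207
156 ^ 116 = 232
238 ^  58 = 212
165 ^ 120 = 221
 96 ^  32 =  64
 56 ^ 115 =  75
236 ^ 111 = 131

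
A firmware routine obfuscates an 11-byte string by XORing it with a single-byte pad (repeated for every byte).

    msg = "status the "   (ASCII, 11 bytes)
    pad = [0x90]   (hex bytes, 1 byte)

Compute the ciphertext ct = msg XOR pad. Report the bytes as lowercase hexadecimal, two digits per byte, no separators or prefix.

e3e4f1e4e5e3b0e4f8f5b0

The 1-byte key repeats, so the effective keystream is 90 90 90 90 90 90 90 90 90 90 90.
byte 0: 73 XOR 90 = e3
byte 1: 74 XOR 90 = e4
byte 2: 61 XOR 90 = f1
byte 3: 74 XOR 90 = e4
byte 4: 75 XOR 90 = e5
byte 5: 73 XOR 90 = e3
byte 6: 20 XOR 90 = b0
byte 7: 74 XOR 90 = e4
byte 8: 68 XOR 90 = f8
byte 9: 65 XOR 90 = f5
byte 10: 20 XOR 90 = b0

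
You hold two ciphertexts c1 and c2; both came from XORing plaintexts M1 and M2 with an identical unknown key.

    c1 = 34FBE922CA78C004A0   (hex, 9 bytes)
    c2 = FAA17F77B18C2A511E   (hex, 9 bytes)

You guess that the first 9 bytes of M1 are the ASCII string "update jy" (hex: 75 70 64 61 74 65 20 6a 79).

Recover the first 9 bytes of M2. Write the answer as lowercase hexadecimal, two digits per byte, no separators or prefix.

bb2af2340f91ca3fc7

First, c1 ⊕ c2 = (M1 ⊕ K) ⊕ (M2 ⊕ K) = M1 ⊕ M2, so the key drops out. Then M2 = (M1 ⊕ M2) ⊕ M1 over the first 9 bytes.
byte 0: (34 xor fa) xor 75 = ce xor 75 = bb
byte 1: (fb xor a1) xor 70 = 5a xor 70 = 2a
byte 2: (e9 xor 7f) xor 64 = 96 xor 64 = f2
byte 3: (22 xor 77) xor 61 = 55 xor 61 = 34
byte 4: (ca xor b1) xor 74 = 7b xor 74 = 0f
byte 5: (78 xor 8c) xor 65 = f4 xor 65 = 91
byte 6: (c0 xor 2a) xor 20 = ea xor 20 = ca
byte 7: (04 xor 51) xor 6a = 55 xor 6a = 3f
byte 8: (a0 xor 1e) xor 79 = be xor 79 = c7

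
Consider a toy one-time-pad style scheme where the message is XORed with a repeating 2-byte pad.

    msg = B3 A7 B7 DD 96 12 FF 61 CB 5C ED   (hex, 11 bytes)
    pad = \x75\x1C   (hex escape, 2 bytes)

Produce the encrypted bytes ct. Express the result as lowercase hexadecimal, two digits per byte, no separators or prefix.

c6bbc2c1e30e8a7dbe4098

The 2-byte key repeats, so the effective keystream is 75 1c 75 1c 75 1c 75 1c 75 1c 75.
byte 0: 10110011 xor 01110101 = 11000110
byte 1: 10100111 xor 00011100 = 10111011
byte 2: 10110111 xor 01110101 = 11000010
byte 3: 11011101 xor 00011100 = 11000001
byte 4: 10010110 xor 01110101 = 11100011
byte 5: 00010010 xor 00011100 = 00001110
byte 6: 11111111 xor 01110101 = 10001010
byte 7: 01100001 xor 00011100 = 01111101
byte 8: 11001011 xor 01110101 = 10111110
byte 9: 01011100 xor 00011100 = 01000000
byte 10: 11101101 xor 01110101 = 10011000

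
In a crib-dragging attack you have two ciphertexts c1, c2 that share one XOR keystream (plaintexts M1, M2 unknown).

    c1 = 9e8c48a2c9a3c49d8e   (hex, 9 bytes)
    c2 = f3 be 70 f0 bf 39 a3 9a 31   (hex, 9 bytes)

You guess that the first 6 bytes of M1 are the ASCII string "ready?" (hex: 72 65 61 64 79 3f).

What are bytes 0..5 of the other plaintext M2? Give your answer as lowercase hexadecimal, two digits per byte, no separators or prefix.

1f5759360fa5

First, c1 ⊕ c2 = (M1 ⊕ K) ⊕ (M2 ⊕ K) = M1 ⊕ M2, so the key drops out. Then M2 = (M1 ⊕ M2) ⊕ M1 over the first 6 bytes.
byte 0: (9e ^ f3) ^ 72 = 6d ^ 72 = 1f
byte 1: (8c ^ be) ^ 65 = 32 ^ 65 = 57
byte 2: (48 ^ 70) ^ 61 = 38 ^ 61 = 59
byte 3: (a2 ^ f0) ^ 64 = 52 ^ 64 = 36
byte 4: (c9 ^ bf) ^ 79 = 76 ^ 79 = 0f
byte 5: (a3 ^ 39) ^ 3f = 9a ^ 3f = a5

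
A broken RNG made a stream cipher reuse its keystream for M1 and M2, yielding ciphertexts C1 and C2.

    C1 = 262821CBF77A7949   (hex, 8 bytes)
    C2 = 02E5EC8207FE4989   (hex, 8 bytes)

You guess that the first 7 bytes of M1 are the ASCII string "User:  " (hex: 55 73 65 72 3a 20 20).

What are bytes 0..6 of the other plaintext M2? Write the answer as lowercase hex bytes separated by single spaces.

First, C1 ⊕ C2 = (M1 ⊕ K) ⊕ (M2 ⊕ K) = M1 ⊕ M2, so the key drops out. Then M2 = (M1 ⊕ M2) ⊕ M1 over the first 7 bytes.
byte 0: (26 ^ 02) ^ 55 = 24 ^ 55 = 71
byte 1: (28 ^ e5) ^ 73 = cd ^ 73 = be
byte 2: (21 ^ ec) ^ 65 = cd ^ 65 = a8
byte 3: (cb ^ 82) ^ 72 = 49 ^ 72 = 3b
byte 4: (f7 ^ 07) ^ 3a = f0 ^ 3a = ca
byte 5: (7a ^ fe) ^ 20 = 84 ^ 20 = a4
byte 6: (79 ^ 49) ^ 20 = 30 ^ 20 = 10

71 be a8 3b ca a4 10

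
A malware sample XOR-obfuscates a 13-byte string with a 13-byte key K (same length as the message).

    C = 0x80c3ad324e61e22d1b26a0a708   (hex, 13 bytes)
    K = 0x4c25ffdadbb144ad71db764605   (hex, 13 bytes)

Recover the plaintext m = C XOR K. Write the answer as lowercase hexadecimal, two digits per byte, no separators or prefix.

cce652e895d0a6806afdd6e10d

XOR is its own inverse, so applying the key byte-wise gives the result directly.
byte 0: 128 xor  76 = 204
byte 1: 195 xor  37 = 230
byte 2: 173 xor 255 =  82
byte 3:  50 xor 218 = 232
byte 4:  78 xor 219 = 149
byte 5:  97 xor 177 = 208
byte 6: 226 xor  68 = 166
byte 7:  45 xor 173 = 128
byte 8:  27 xor 113 = 106
byte 9:  38 xor 219 = 253
byte 10: 160 xor 118 = 214
byte 11: 167 xor  70 = 225
byte 12:   8 xor   5 =  13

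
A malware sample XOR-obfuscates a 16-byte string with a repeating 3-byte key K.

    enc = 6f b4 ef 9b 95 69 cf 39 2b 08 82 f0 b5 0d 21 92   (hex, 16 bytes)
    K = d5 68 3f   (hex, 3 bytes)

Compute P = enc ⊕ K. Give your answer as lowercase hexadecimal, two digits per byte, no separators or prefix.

The 3-byte key repeats, so the effective keystream is d5 68 3f d5 68 3f d5 68 3f d5 68 3f d5 68 3f d5.
byte 0: 6f ^ d5 = ba
byte 1: b4 ^ 68 = dc
byte 2: ef ^ 3f = d0
byte 3: 9b ^ d5 = 4e
byte 4: 95 ^ 68 = fd
byte 5: 69 ^ 3f = 56
byte 6: cf ^ d5 = 1a
byte 7: 39 ^ 68 = 51
byte 8: 2b ^ 3f = 14
byte 9: 08 ^ d5 = dd
byte 10: 82 ^ 68 = ea
byte 11: f0 ^ 3f = cf
byte 12: b5 ^ d5 = 60
byte 13: 0d ^ 68 = 65
byte 14: 21 ^ 3f = 1e
byte 15: 92 ^ d5 = 47

badcd04efd561a5114ddeacf60651e47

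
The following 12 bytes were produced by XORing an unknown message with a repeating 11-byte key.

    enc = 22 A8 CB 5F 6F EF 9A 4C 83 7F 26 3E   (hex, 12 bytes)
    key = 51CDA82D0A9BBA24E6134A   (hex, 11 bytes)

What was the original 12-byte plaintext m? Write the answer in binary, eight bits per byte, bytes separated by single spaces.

01110011 01100101 01100011 01110010 01100101 01110100 00100000 01101000 01100101 01101100 01101100 01101111

The 11-byte key repeats, so the effective keystream is 51 cd a8 2d 0a 9b ba 24 e6 13 4a 51.
byte 0:  34 XOR  81 = 115
byte 1: 168 XOR 205 = 101
byte 2: 203 XOR 168 =  99
byte 3:  95 XOR  45 = 114
byte 4: 111 XOR  10 = 101
byte 5: 239 XOR 155 = 116
byte 6: 154 XOR 186 =  32
byte 7:  76 XOR  36 = 104
byte 8: 131 XOR 230 = 101
byte 9: 127 XOR  19 = 108
byte 10:  38 XOR  74 = 108
byte 11:  62 XOR  81 = 111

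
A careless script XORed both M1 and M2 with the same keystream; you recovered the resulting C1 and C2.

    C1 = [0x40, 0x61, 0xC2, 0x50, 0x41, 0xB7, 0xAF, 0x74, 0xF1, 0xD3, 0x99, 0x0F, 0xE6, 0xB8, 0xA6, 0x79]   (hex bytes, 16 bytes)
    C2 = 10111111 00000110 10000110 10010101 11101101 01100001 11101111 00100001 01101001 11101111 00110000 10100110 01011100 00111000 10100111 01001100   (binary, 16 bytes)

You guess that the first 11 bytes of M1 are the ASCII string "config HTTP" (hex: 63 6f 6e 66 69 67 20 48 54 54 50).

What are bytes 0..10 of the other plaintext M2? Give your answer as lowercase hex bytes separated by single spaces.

First, C1 ⊕ C2 = (M1 ⊕ K) ⊕ (M2 ⊕ K) = M1 ⊕ M2, so the key drops out. Then M2 = (M1 ⊕ M2) ⊕ M1 over the first 11 bytes.
byte 0: (40 xor bf) xor 63 = ff xor 63 = 9c
byte 1: (61 xor 06) xor 6f = 67 xor 6f = 08
byte 2: (c2 xor 86) xor 6e = 44 xor 6e = 2a
byte 3: (50 xor 95) xor 66 = c5 xor 66 = a3
byte 4: (41 xor ed) xor 69 = ac xor 69 = c5
byte 5: (b7 xor 61) xor 67 = d6 xor 67 = b1
byte 6: (af xor ef) xor 20 = 40 xor 20 = 60
byte 7: (74 xor 21) xor 48 = 55 xor 48 = 1d
byte 8: (f1 xor 69) xor 54 = 98 xor 54 = cc
byte 9: (d3 xor ef) xor 54 = 3c xor 54 = 68
byte 10: (99 xor 30) xor 50 = a9 xor 50 = f9

9c 08 2a a3 c5 b1 60 1d cc 68 f9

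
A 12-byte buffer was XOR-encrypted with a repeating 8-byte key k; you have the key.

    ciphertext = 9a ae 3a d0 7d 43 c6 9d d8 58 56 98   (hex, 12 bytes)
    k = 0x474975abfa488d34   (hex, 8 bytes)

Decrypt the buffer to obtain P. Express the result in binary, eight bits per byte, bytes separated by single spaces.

11011101 11100111 01001111 01111011 10000111 00001011 01001011 10101001 10011111 00010001 00100011 00110011

The 8-byte key repeats, so the effective keystream is 47 49 75 ab fa 48 8d 34 47 49 75 ab.
byte 0: 10011010 ^ 01000111 = 11011101
byte 1: 10101110 ^ 01001001 = 11100111
byte 2: 00111010 ^ 01110101 = 01001111
byte 3: 11010000 ^ 10101011 = 01111011
byte 4: 01111101 ^ 11111010 = 10000111
byte 5: 01000011 ^ 01001000 = 00001011
byte 6: 11000110 ^ 10001101 = 01001011
byte 7: 10011101 ^ 00110100 = 10101001
byte 8: 11011000 ^ 01000111 = 10011111
byte 9: 01011000 ^ 01001001 = 00010001
byte 10: 01010110 ^ 01110101 = 00100011
byte 11: 10011000 ^ 10101011 = 00110011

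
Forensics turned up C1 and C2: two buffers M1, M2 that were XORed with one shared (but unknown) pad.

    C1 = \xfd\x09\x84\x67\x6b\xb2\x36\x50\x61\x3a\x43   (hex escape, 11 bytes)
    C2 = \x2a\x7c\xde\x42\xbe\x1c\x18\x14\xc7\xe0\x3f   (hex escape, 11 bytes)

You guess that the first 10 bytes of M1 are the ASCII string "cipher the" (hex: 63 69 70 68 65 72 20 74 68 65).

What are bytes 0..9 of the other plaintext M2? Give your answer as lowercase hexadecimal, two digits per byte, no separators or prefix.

First, C1 ⊕ C2 = (M1 ⊕ K) ⊕ (M2 ⊕ K) = M1 ⊕ M2, so the key drops out. Then M2 = (M1 ⊕ M2) ⊕ M1 over the first 10 bytes.
byte 0: (fd ⊕ 2a) ⊕ 63 = d7 ⊕ 63 = b4
byte 1: (09 ⊕ 7c) ⊕ 69 = 75 ⊕ 69 = 1c
byte 2: (84 ⊕ de) ⊕ 70 = 5a ⊕ 70 = 2a
byte 3: (67 ⊕ 42) ⊕ 68 = 25 ⊕ 68 = 4d
byte 4: (6b ⊕ be) ⊕ 65 = d5 ⊕ 65 = b0
byte 5: (b2 ⊕ 1c) ⊕ 72 = ae ⊕ 72 = dc
byte 6: (36 ⊕ 18) ⊕ 20 = 2e ⊕ 20 = 0e
byte 7: (50 ⊕ 14) ⊕ 74 = 44 ⊕ 74 = 30
byte 8: (61 ⊕ c7) ⊕ 68 = a6 ⊕ 68 = ce
byte 9: (3a ⊕ e0) ⊕ 65 = da ⊕ 65 = bf

b41c2a4db0dc0e30cebf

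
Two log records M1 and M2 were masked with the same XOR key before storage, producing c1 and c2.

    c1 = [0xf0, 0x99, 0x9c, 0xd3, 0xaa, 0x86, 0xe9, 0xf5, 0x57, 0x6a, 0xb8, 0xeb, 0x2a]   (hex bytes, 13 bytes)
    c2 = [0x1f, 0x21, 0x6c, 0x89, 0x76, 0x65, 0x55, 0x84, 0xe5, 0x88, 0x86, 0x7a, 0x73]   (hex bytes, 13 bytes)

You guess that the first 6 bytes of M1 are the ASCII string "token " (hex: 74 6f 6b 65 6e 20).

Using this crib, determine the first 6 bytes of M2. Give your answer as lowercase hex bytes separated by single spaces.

9b d7 9b 3f b2 c3

First, c1 ⊕ c2 = (M1 ⊕ K) ⊕ (M2 ⊕ K) = M1 ⊕ M2, so the key drops out. Then M2 = (M1 ⊕ M2) ⊕ M1 over the first 6 bytes.
byte 0: (f0 xor 1f) xor 74 = ef xor 74 = 9b
byte 1: (99 xor 21) xor 6f = b8 xor 6f = d7
byte 2: (9c xor 6c) xor 6b = f0 xor 6b = 9b
byte 3: (d3 xor 89) xor 65 = 5a xor 65 = 3f
byte 4: (aa xor 76) xor 6e = dc xor 6e = b2
byte 5: (86 xor 65) xor 20 = e3 xor 20 = c3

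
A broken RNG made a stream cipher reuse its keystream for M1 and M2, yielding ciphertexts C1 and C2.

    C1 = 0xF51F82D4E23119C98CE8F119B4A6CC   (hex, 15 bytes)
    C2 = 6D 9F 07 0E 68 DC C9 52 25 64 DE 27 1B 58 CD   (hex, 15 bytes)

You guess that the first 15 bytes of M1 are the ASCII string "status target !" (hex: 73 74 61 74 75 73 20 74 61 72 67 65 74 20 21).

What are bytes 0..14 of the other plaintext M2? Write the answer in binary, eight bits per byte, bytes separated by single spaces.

First, C1 ⊕ C2 = (M1 ⊕ K) ⊕ (M2 ⊕ K) = M1 ⊕ M2, so the key drops out. Then M2 = (M1 ⊕ M2) ⊕ M1 over the first 15 bytes.
byte 0: (f5 ^ 6d) ^ 73 = 98 ^ 73 = eb
byte 1: (1f ^ 9f) ^ 74 = 80 ^ 74 = f4
byte 2: (82 ^ 07) ^ 61 = 85 ^ 61 = e4
byte 3: (d4 ^ 0e) ^ 74 = da ^ 74 = ae
byte 4: (e2 ^ 68) ^ 75 = 8a ^ 75 = ff
byte 5: (31 ^ dc) ^ 73 = ed ^ 73 = 9e
byte 6: (19 ^ c9) ^ 20 = d0 ^ 20 = f0
byte 7: (c9 ^ 52) ^ 74 = 9b ^ 74 = ef
byte 8: (8c ^ 25) ^ 61 = a9 ^ 61 = c8
byte 9: (e8 ^ 64) ^ 72 = 8c ^ 72 = fe
byte 10: (f1 ^ de) ^ 67 = 2f ^ 67 = 48
byte 11: (19 ^ 27) ^ 65 = 3e ^ 65 = 5b
byte 12: (b4 ^ 1b) ^ 74 = af ^ 74 = db
byte 13: (a6 ^ 58) ^ 20 = fe ^ 20 = de
byte 14: (cc ^ cd) ^ 21 = 01 ^ 21 = 20

11101011 11110100 11100100 10101110 11111111 10011110 11110000 11101111 11001000 11111110 01001000 01011011 11011011 11011110 00100000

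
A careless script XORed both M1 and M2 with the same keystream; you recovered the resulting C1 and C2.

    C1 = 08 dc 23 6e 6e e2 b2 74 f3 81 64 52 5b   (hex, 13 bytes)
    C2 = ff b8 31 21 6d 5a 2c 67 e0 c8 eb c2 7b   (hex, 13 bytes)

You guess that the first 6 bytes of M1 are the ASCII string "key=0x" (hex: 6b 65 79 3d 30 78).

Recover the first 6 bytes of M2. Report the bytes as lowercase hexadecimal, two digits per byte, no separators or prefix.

9c016b7233c0

First, C1 ⊕ C2 = (M1 ⊕ K) ⊕ (M2 ⊕ K) = M1 ⊕ M2, so the key drops out. Then M2 = (M1 ⊕ M2) ⊕ M1 over the first 6 bytes.
byte 0: (08 xor ff) xor 6b = f7 xor 6b = 9c
byte 1: (dc xor b8) xor 65 = 64 xor 65 = 01
byte 2: (23 xor 31) xor 79 = 12 xor 79 = 6b
byte 3: (6e xor 21) xor 3d = 4f xor 3d = 72
byte 4: (6e xor 6d) xor 30 = 03 xor 30 = 33
byte 5: (e2 xor 5a) xor 78 = b8 xor 78 = c0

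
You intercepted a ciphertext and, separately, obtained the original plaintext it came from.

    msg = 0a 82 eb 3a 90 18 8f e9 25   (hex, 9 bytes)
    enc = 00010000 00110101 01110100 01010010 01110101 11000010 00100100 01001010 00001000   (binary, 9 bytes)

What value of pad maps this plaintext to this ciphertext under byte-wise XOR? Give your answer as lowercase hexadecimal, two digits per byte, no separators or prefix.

1ab79f68e5daaba32d

Since enc = msg ⊕ pad, XORing both sides with msg gives pad = msg ⊕ enc.
 10 XOR  16 =  26
130 XOR  53 = 183
235 XOR 116 = 159
 58 XOR  82 = 104
144 XOR 117 = 229
 24 XOR 194 = 218
143 XOR  36 = 171
233 XOR  74 = 163
 37 XOR   8 =  45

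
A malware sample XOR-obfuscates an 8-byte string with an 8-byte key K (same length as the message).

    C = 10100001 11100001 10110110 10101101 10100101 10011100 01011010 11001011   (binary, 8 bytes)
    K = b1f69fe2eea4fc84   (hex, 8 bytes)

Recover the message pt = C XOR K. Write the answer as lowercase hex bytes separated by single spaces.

10100001 ⊕ 10110001 = 00010000
11100001 ⊕ 11110110 = 00010111
10110110 ⊕ 10011111 = 00101001
10101101 ⊕ 11100010 = 01001111
10100101 ⊕ 11101110 = 01001011
10011100 ⊕ 10100100 = 00111000
01011010 ⊕ 11111100 = 10100110
11001011 ⊕ 10000100 = 01001111

10 17 29 4f 4b 38 a6 4f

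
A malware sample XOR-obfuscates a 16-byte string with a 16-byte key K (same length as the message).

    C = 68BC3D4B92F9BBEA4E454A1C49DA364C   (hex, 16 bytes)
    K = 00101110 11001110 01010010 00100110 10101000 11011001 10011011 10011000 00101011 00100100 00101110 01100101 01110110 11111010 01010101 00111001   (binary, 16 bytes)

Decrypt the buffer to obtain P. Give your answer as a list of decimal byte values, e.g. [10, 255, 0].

[70, 114, 111, 109, 58, 32, 32, 114, 101, 97, 100, 121, 63, 32, 99, 117]

byte 0: 01101000 ^ 00101110 = 01000110
byte 1: 10111100 ^ 11001110 = 01110010
byte 2: 00111101 ^ 01010010 = 01101111
byte 3: 01001011 ^ 00100110 = 01101101
byte 4: 10010010 ^ 10101000 = 00111010
byte 5: 11111001 ^ 11011001 = 00100000
byte 6: 10111011 ^ 10011011 = 00100000
byte 7: 11101010 ^ 10011000 = 01110010
byte 8: 01001110 ^ 00101011 = 01100101
byte 9: 01000101 ^ 00100100 = 01100001
byte 10: 01001010 ^ 00101110 = 01100100
byte 11: 00011100 ^ 01100101 = 01111001
byte 12: 01001001 ^ 01110110 = 00111111
byte 13: 11011010 ^ 11111010 = 00100000
byte 14: 00110110 ^ 01010101 = 01100011
byte 15: 01001100 ^ 00111001 = 01110101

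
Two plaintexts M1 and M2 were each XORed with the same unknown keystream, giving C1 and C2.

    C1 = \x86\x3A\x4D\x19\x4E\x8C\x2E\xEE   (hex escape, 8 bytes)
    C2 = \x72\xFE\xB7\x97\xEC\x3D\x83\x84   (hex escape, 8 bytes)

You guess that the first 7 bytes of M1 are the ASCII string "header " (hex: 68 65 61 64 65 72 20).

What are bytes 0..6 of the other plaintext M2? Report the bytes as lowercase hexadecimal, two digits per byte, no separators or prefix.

First, C1 ⊕ C2 = (M1 ⊕ K) ⊕ (M2 ⊕ K) = M1 ⊕ M2, so the key drops out. Then M2 = (M1 ⊕ M2) ⊕ M1 over the first 7 bytes.
byte 0: (86 XOR 72) XOR 68 = f4 XOR 68 = 9c
byte 1: (3a XOR fe) XOR 65 = c4 XOR 65 = a1
byte 2: (4d XOR b7) XOR 61 = fa XOR 61 = 9b
byte 3: (19 XOR 97) XOR 64 = 8e XOR 64 = ea
byte 4: (4e XOR ec) XOR 65 = a2 XOR 65 = c7
byte 5: (8c XOR 3d) XOR 72 = b1 XOR 72 = c3
byte 6: (2e XOR 83) XOR 20 = ad XOR 20 = 8d

9ca19beac7c38d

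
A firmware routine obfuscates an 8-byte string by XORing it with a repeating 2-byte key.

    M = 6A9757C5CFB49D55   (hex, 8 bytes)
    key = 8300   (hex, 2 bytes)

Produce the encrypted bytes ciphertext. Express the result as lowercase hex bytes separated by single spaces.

The 2-byte key repeats, so the effective keystream is 83 00 83 00 83 00 83 00.
byte 0: 6a xor 83 = e9
byte 1: 97 xor 00 = 97
byte 2: 57 xor 83 = d4
byte 3: c5 xor 00 = c5
byte 4: cf xor 83 = 4c
byte 5: b4 xor 00 = b4
byte 6: 9d xor 83 = 1e
byte 7: 55 xor 00 = 55

e9 97 d4 c5 4c b4 1e 55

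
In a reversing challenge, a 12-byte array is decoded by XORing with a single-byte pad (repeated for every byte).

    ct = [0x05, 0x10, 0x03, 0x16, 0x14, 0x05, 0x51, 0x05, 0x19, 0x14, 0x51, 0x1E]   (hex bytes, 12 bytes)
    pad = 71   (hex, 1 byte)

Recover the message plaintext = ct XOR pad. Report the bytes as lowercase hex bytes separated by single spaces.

The 1-byte key repeats, so the effective keystream is 71 71 71 71 71 71 71 71 71 71 71 71.
byte 0: 05 xor 71 = 74
byte 1: 10 xor 71 = 61
byte 2: 03 xor 71 = 72
byte 3: 16 xor 71 = 67
byte 4: 14 xor 71 = 65
byte 5: 05 xor 71 = 74
byte 6: 51 xor 71 = 20
byte 7: 05 xor 71 = 74
byte 8: 19 xor 71 = 68
byte 9: 14 xor 71 = 65
byte 10: 51 xor 71 = 20
byte 11: 1e xor 71 = 6f

74 61 72 67 65 74 20 74 68 65 20 6f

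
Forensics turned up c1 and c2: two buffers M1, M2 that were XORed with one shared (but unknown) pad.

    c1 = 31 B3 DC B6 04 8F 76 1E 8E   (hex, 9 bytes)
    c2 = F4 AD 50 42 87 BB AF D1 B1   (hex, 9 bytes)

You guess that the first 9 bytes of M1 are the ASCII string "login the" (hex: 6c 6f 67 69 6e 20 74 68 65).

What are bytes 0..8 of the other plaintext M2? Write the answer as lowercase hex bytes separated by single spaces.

First, c1 ⊕ c2 = (M1 ⊕ K) ⊕ (M2 ⊕ K) = M1 ⊕ M2, so the key drops out. Then M2 = (M1 ⊕ M2) ⊕ M1 over the first 9 bytes.
byte 0: (31 ⊕ f4) ⊕ 6c = c5 ⊕ 6c = a9
byte 1: (b3 ⊕ ad) ⊕ 6f = 1e ⊕ 6f = 71
byte 2: (dc ⊕ 50) ⊕ 67 = 8c ⊕ 67 = eb
byte 3: (b6 ⊕ 42) ⊕ 69 = f4 ⊕ 69 = 9d
byte 4: (04 ⊕ 87) ⊕ 6e = 83 ⊕ 6e = ed
byte 5: (8f ⊕ bb) ⊕ 20 = 34 ⊕ 20 = 14
byte 6: (76 ⊕ af) ⊕ 74 = d9 ⊕ 74 = ad
byte 7: (1e ⊕ d1) ⊕ 68 = cf ⊕ 68 = a7
byte 8: (8e ⊕ b1) ⊕ 65 = 3f ⊕ 65 = 5a

a9 71 eb 9d ed 14 ad a7 5a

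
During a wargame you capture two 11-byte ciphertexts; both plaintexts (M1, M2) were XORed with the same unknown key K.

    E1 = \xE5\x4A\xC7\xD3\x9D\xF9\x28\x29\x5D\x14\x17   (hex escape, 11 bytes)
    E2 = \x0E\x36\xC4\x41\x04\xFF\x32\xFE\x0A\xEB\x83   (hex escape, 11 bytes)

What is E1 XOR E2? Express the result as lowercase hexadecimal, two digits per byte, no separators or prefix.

E1 ⊕ E2 = (M1 ⊕ K) ⊕ (M2 ⊕ K) = M1 ⊕ M2 — the shared key cancels under XOR.
229 ⊕  14 = 235
 74 ⊕  54 = 124
199 ⊕ 196 =   3
211 ⊕  65 = 146
157 ⊕   4 = 153
249 ⊕ 255 =   6
 40 ⊕  50 =  26
 41 ⊕ 254 = 215
 93 ⊕  10 =  87
 20 ⊕ 235 = 255
 23 ⊕ 131 = 148

eb7c039299061ad757ff94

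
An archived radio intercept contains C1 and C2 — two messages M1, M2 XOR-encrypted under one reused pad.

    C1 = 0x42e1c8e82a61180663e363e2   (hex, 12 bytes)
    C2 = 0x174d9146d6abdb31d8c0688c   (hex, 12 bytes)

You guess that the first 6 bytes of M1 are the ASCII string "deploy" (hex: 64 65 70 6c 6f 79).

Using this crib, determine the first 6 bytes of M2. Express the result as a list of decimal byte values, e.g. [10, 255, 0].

First, C1 ⊕ C2 = (M1 ⊕ K) ⊕ (M2 ⊕ K) = M1 ⊕ M2, so the key drops out. Then M2 = (M1 ⊕ M2) ⊕ M1 over the first 6 bytes.
byte 0: (42 xor 17) xor 64 = 55 xor 64 = 31
byte 1: (e1 xor 4d) xor 65 = ac xor 65 = c9
byte 2: (c8 xor 91) xor 70 = 59 xor 70 = 29
byte 3: (e8 xor 46) xor 6c = ae xor 6c = c2
byte 4: (2a xor d6) xor 6f = fc xor 6f = 93
byte 5: (61 xor ab) xor 79 = ca xor 79 = b3

[49, 201, 41, 194, 147, 179]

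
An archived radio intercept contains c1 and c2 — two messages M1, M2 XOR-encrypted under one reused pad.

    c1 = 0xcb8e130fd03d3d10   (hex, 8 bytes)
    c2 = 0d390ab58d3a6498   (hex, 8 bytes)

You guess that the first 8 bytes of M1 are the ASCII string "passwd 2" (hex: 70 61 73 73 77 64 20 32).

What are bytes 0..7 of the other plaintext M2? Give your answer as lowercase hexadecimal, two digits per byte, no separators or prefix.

First, c1 ⊕ c2 = (M1 ⊕ K) ⊕ (M2 ⊕ K) = M1 ⊕ M2, so the key drops out. Then M2 = (M1 ⊕ M2) ⊕ M1 over the first 8 bytes.
byte 0: (cb ^ 0d) ^ 70 = c6 ^ 70 = b6
byte 1: (8e ^ 39) ^ 61 = b7 ^ 61 = d6
byte 2: (13 ^ 0a) ^ 73 = 19 ^ 73 = 6a
byte 3: (0f ^ b5) ^ 73 = ba ^ 73 = c9
byte 4: (d0 ^ 8d) ^ 77 = 5d ^ 77 = 2a
byte 5: (3d ^ 3a) ^ 64 = 07 ^ 64 = 63
byte 6: (3d ^ 64) ^ 20 = 59 ^ 20 = 79
byte 7: (10 ^ 98) ^ 32 = 88 ^ 32 = ba

b6d66ac92a6379ba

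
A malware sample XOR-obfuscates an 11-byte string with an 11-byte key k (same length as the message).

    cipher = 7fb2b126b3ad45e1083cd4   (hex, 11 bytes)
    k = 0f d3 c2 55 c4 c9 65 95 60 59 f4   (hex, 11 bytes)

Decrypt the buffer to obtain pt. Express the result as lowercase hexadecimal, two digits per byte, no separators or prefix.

7061737377642074686520

byte 0: 127 ⊕  15 = 112
byte 1: 178 ⊕ 211 =  97
byte 2: 177 ⊕ 194 = 115
byte 3:  38 ⊕  85 = 115
byte 4: 179 ⊕ 196 = 119
byte 5: 173 ⊕ 201 = 100
byte 6:  69 ⊕ 101 =  32
byte 7: 225 ⊕ 149 = 116
byte 8:   8 ⊕  96 = 104
byte 9:  60 ⊕  89 = 101
byte 10: 212 ⊕ 244 =  32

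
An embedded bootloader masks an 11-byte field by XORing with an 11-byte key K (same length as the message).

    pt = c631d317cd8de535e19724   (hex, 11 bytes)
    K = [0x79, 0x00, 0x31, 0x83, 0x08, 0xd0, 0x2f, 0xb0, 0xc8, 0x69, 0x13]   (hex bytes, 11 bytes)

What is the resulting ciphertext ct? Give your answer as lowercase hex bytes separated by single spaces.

c6 xor 79 = bf
31 xor 00 = 31
d3 xor 31 = e2
17 xor 83 = 94
cd xor 08 = c5
8d xor d0 = 5d
e5 xor 2f = ca
35 xor b0 = 85
e1 xor c8 = 29
97 xor 69 = fe
24 xor 13 = 37

bf 31 e2 94 c5 5d ca 85 29 fe 37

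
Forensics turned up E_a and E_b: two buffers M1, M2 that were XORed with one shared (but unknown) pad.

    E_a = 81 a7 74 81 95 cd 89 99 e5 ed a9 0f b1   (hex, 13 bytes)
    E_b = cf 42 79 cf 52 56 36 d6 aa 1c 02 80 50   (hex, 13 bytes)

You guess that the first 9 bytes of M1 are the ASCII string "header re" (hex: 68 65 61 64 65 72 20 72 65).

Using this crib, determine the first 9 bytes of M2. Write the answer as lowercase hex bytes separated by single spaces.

First, E_a ⊕ E_b = (M1 ⊕ K) ⊕ (M2 ⊕ K) = M1 ⊕ M2, so the key drops out. Then M2 = (M1 ⊕ M2) ⊕ M1 over the first 9 bytes.
byte 0: (81 ⊕ cf) ⊕ 68 = 4e ⊕ 68 = 26
byte 1: (a7 ⊕ 42) ⊕ 65 = e5 ⊕ 65 = 80
byte 2: (74 ⊕ 79) ⊕ 61 = 0d ⊕ 61 = 6c
byte 3: (81 ⊕ cf) ⊕ 64 = 4e ⊕ 64 = 2a
byte 4: (95 ⊕ 52) ⊕ 65 = c7 ⊕ 65 = a2
byte 5: (cd ⊕ 56) ⊕ 72 = 9b ⊕ 72 = e9
byte 6: (89 ⊕ 36) ⊕ 20 = bf ⊕ 20 = 9f
byte 7: (99 ⊕ d6) ⊕ 72 = 4f ⊕ 72 = 3d
byte 8: (e5 ⊕ aa) ⊕ 65 = 4f ⊕ 65 = 2a

26 80 6c 2a a2 e9 9f 3d 2a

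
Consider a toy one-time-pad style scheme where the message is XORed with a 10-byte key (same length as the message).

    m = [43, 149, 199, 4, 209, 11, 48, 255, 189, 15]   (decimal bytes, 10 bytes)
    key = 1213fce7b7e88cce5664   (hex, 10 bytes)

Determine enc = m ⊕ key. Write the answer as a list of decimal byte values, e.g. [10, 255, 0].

[57, 134, 59, 227, 102, 227, 188, 49, 235, 107]

XOR is its own inverse, so applying the key byte-wise gives the result directly.
00101011 ⊕ 00010010 = 00111001
10010101 ⊕ 00010011 = 10000110
11000111 ⊕ 11111100 = 00111011
00000100 ⊕ 11100111 = 11100011
11010001 ⊕ 10110111 = 01100110
00001011 ⊕ 11101000 = 11100011
00110000 ⊕ 10001100 = 10111100
11111111 ⊕ 11001110 = 00110001
10111101 ⊕ 01010110 = 11101011
00001111 ⊕ 01100100 = 01101011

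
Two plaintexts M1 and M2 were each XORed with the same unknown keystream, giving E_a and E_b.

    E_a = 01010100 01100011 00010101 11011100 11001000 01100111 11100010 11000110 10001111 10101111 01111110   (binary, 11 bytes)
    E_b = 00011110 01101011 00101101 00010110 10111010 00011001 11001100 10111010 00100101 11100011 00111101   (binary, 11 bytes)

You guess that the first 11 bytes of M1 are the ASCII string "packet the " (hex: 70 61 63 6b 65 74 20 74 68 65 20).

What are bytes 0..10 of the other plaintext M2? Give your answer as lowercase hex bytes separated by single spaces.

First, E_a ⊕ E_b = (M1 ⊕ K) ⊕ (M2 ⊕ K) = M1 ⊕ M2, so the key drops out. Then M2 = (M1 ⊕ M2) ⊕ M1 over the first 11 bytes.
byte 0: (54 ^ 1e) ^ 70 = 4a ^ 70 = 3a
byte 1: (63 ^ 6b) ^ 61 = 08 ^ 61 = 69
byte 2: (15 ^ 2d) ^ 63 = 38 ^ 63 = 5b
byte 3: (dc ^ 16) ^ 6b = ca ^ 6b = a1
byte 4: (c8 ^ ba) ^ 65 = 72 ^ 65 = 17
byte 5: (67 ^ 19) ^ 74 = 7e ^ 74 = 0a
byte 6: (e2 ^ cc) ^ 20 = 2e ^ 20 = 0e
byte 7: (c6 ^ ba) ^ 74 = 7c ^ 74 = 08
byte 8: (8f ^ 25) ^ 68 = aa ^ 68 = c2
byte 9: (af ^ e3) ^ 65 = 4c ^ 65 = 29
byte 10: (7e ^ 3d) ^ 20 = 43 ^ 20 = 63

3a 69 5b a1 17 0a 0e 08 c2 29 63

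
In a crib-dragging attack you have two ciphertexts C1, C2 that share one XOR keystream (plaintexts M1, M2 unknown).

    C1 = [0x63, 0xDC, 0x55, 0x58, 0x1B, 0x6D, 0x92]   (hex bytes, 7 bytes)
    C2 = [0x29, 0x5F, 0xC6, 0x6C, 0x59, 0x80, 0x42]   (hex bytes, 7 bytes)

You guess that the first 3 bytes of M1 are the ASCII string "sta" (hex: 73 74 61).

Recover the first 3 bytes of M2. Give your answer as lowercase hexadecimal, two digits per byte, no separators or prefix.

39f7f2

First, C1 ⊕ C2 = (M1 ⊕ K) ⊕ (M2 ⊕ K) = M1 ⊕ M2, so the key drops out. Then M2 = (M1 ⊕ M2) ⊕ M1 over the first 3 bytes.
byte 0: (63 ^ 29) ^ 73 = 4a ^ 73 = 39
byte 1: (dc ^ 5f) ^ 74 = 83 ^ 74 = f7
byte 2: (55 ^ c6) ^ 61 = 93 ^ 61 = f2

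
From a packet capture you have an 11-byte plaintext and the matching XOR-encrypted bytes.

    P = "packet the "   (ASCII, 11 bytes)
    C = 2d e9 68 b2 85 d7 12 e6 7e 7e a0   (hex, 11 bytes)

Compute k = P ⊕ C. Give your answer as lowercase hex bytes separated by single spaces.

Since C = P ⊕ k, XORing both sides with P gives k = P ⊕ C.
byte 0: 70 ⊕ 2d = 5d
byte 1: 61 ⊕ e9 = 88
byte 2: 63 ⊕ 68 = 0b
byte 3: 6b ⊕ b2 = d9
byte 4: 65 ⊕ 85 = e0
byte 5: 74 ⊕ d7 = a3
byte 6: 20 ⊕ 12 = 32
byte 7: 74 ⊕ e6 = 92
byte 8: 68 ⊕ 7e = 16
byte 9: 65 ⊕ 7e = 1b
byte 10: 20 ⊕ a0 = 80

5d 88 0b d9 e0 a3 32 92 16 1b 80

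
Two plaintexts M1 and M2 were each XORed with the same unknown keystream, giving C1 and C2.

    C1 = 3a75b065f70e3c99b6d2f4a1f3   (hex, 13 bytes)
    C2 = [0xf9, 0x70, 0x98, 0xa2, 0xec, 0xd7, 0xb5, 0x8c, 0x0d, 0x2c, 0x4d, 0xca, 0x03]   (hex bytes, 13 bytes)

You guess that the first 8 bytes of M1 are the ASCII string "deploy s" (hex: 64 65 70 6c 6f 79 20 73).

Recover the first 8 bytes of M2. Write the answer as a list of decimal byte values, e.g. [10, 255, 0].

First, C1 ⊕ C2 = (M1 ⊕ K) ⊕ (M2 ⊕ K) = M1 ⊕ M2, so the key drops out. Then M2 = (M1 ⊕ M2) ⊕ M1 over the first 8 bytes.
byte 0: (3a XOR f9) XOR 64 = c3 XOR 64 = a7
byte 1: (75 XOR 70) XOR 65 = 05 XOR 65 = 60
byte 2: (b0 XOR 98) XOR 70 = 28 XOR 70 = 58
byte 3: (65 XOR a2) XOR 6c = c7 XOR 6c = ab
byte 4: (f7 XOR ec) XOR 6f = 1b XOR 6f = 74
byte 5: (0e XOR d7) XOR 79 = d9 XOR 79 = a0
byte 6: (3c XOR b5) XOR 20 = 89 XOR 20 = a9
byte 7: (99 XOR 8c) XOR 73 = 15 XOR 73 = 66

[167, 96, 88, 171, 116, 160, 169, 102]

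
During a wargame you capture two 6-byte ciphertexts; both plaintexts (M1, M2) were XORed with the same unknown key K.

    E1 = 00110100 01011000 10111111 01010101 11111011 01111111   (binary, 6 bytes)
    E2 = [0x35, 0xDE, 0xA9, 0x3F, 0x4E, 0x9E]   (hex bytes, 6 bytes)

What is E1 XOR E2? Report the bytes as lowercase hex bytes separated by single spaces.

E1 ⊕ E2 = (M1 ⊕ K) ⊕ (M2 ⊕ K) = M1 ⊕ M2 — the shared key cancels under XOR.
byte 0:  52 xor  53 =   1
byte 1:  88 xor 222 = 134
byte 2: 191 xor 169 =  22
byte 3:  85 xor  63 = 106
byte 4: 251 xor  78 = 181
byte 5: 127 xor 158 = 225

01 86 16 6a b5 e1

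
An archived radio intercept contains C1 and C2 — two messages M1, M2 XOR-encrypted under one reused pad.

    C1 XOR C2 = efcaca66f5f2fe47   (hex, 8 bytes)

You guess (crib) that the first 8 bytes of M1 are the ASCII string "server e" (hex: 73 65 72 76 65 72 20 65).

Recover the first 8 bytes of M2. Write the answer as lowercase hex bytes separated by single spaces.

Since C1 ⊕ C2 = M1 ⊕ M2, XORing with the guessed M1 bytes yields the corresponding M2 bytes: M2 = (C1 ⊕ C2) ⊕ M1.
byte 0: ef XOR 73 = 9c
byte 1: ca XOR 65 = af
byte 2: ca XOR 72 = b8
byte 3: 66 XOR 76 = 10
byte 4: f5 XOR 65 = 90
byte 5: f2 XOR 72 = 80
byte 6: fe XOR 20 = de
byte 7: 47 XOR 65 = 22

9c af b8 10 90 80 de 22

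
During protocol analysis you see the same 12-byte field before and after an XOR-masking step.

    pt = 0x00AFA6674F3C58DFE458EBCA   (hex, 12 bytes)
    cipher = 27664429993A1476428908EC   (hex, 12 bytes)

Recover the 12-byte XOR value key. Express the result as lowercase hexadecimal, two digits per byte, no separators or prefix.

Since cipher = pt ⊕ key, XORing both sides with pt gives key = pt ⊕ cipher.
byte 0: 00 XOR 27 = 27
byte 1: af XOR 66 = c9
byte 2: a6 XOR 44 = e2
byte 3: 67 XOR 29 = 4e
byte 4: 4f XOR 99 = d6
byte 5: 3c XOR 3a = 06
byte 6: 58 XOR 14 = 4c
byte 7: df XOR 76 = a9
byte 8: e4 XOR 42 = a6
byte 9: 58 XOR 89 = d1
byte 10: eb XOR 08 = e3
byte 11: ca XOR ec = 26

27c9e24ed6064ca9a6d1e326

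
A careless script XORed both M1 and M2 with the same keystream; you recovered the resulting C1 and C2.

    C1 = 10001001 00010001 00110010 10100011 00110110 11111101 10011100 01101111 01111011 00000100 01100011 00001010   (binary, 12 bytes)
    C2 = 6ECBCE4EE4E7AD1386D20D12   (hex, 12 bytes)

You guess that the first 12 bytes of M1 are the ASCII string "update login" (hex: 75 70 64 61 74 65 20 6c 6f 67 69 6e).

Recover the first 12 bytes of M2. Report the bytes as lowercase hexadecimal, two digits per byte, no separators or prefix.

92aa988ca67f111092b10776

First, C1 ⊕ C2 = (M1 ⊕ K) ⊕ (M2 ⊕ K) = M1 ⊕ M2, so the key drops out. Then M2 = (M1 ⊕ M2) ⊕ M1 over the first 12 bytes.
byte 0: (89 ^ 6e) ^ 75 = e7 ^ 75 = 92
byte 1: (11 ^ cb) ^ 70 = da ^ 70 = aa
byte 2: (32 ^ ce) ^ 64 = fc ^ 64 = 98
byte 3: (a3 ^ 4e) ^ 61 = ed ^ 61 = 8c
byte 4: (36 ^ e4) ^ 74 = d2 ^ 74 = a6
byte 5: (fd ^ e7) ^ 65 = 1a ^ 65 = 7f
byte 6: (9c ^ ad) ^ 20 = 31 ^ 20 = 11
byte 7: (6f ^ 13) ^ 6c = 7c ^ 6c = 10
byte 8: (7b ^ 86) ^ 6f = fd ^ 6f = 92
byte 9: (04 ^ d2) ^ 67 = d6 ^ 67 = b1
byte 10: (63 ^ 0d) ^ 69 = 6e ^ 69 = 07
byte 11: (0a ^ 12) ^ 6e = 18 ^ 6e = 76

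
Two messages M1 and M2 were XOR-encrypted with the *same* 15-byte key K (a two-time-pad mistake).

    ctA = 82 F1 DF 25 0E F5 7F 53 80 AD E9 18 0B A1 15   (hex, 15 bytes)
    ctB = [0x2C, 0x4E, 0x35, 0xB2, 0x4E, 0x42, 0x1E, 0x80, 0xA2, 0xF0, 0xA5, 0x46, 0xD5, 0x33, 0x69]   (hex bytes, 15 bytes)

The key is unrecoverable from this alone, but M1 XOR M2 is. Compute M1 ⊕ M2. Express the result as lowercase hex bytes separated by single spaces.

ctA ⊕ ctB = (M1 ⊕ K) ⊕ (M2 ⊕ K) = M1 ⊕ M2 — the shared key cancels under XOR.
82 xor 2c = ae
f1 xor 4e = bf
df xor 35 = ea
25 xor b2 = 97
0e xor 4e = 40
f5 xor 42 = b7
7f xor 1e = 61
53 xor 80 = d3
80 xor a2 = 22
ad xor f0 = 5d
e9 xor a5 = 4c
18 xor 46 = 5e
0b xor d5 = de
a1 xor 33 = 92
15 xor 69 = 7c

ae bf ea 97 40 b7 61 d3 22 5d 4c 5e de 92 7c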